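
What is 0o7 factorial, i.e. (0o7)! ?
Convert 0o7 (octal) → 7 (decimal)
Compute 7! = 5040
5040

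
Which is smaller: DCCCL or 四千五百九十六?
Convert DCCCL (Roman numeral) → 500 + 100 + 100 + 100 + 50 = 850 (decimal)
Convert 四千五百九十六 (Chinese numeral) → 4×1000 + 5×100 + 9×10 + 6 = 4596 (decimal)
Compare 850 vs 4596: smaller = 850
850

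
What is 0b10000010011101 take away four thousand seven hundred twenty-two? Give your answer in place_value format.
Convert 0b10000010011101 (binary) → 8192 + 128 + 16 + 8 + 4 + 1 = 8349 (decimal)
Convert four thousand seven hundred twenty-two (English words) → 4×1000 + 7×100 + 22 = 4722 (decimal)
Compute 8349 - 4722 = 3627
Convert 3627 (decimal) → 3627 = 3×1000 + 6×100 + 2×10 + 7 → 3 thousands, 6 hundreds, 2 tens, 7 ones (place-value notation)
3 thousands, 6 hundreds, 2 tens, 7 ones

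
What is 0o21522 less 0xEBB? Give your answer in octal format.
Convert 0o21522 (octal) → 2×4096 + 1×512 + 5×64 + 2×8 + 2 = 9042 (decimal)
Convert 0xEBB (hexadecimal) → 14×256 + 11×16 + 11 = 3771 (decimal)
Compute 9042 - 3771 = 5271
Convert 5271 (decimal) → 5271 = 1×4096 + 2×512 + 2×64 + 2×8 + 7 → 0o12227 (octal)
0o12227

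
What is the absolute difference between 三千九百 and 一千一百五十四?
Convert 三千九百 (Chinese numeral) → 3×1000 + 9×100 = 3900 (decimal)
Convert 一千一百五十四 (Chinese numeral) → 1×1000 + 1×100 + 5×10 + 4 = 1154 (decimal)
Compute |3900 - 1154| = 2746
2746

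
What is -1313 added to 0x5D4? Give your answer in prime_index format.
Convert 0x5D4 (hexadecimal) → 5×256 + 13×16 + 4 = 1492 (decimal)
Compute -1313 + 1492 = 179
Convert 179 (decimal) → the 41st prime (prime index)
the 41st prime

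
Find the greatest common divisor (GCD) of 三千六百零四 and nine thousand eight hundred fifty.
Convert 三千六百零四 (Chinese numeral) → 3×1000 + 6×100 + 4 = 3604 (decimal)
Convert nine thousand eight hundred fifty (English words) → 9×1000 + 8×100 + 50 = 9850 (decimal)
Compute gcd(3604, 9850) = 2
2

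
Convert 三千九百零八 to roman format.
Convert 三千九百零八 (Chinese numeral) → 3×1000 + 9×100 + 8 = 3908 (decimal)
Convert 3908 (decimal) → 3908 = 1000 + 1000 + 1000 + 900 + 5 + 1 + 1 + 1 → MMMCMVIII (Roman numeral)
MMMCMVIII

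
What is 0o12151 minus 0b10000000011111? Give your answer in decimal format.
Convert 0o12151 (octal) → 1×4096 + 2×512 + 1×64 + 5×8 + 1 = 5225 (decimal)
Convert 0b10000000011111 (binary) → 8192 + 16 + 8 + 4 + 2 + 1 = 8223 (decimal)
Compute 5225 - 8223 = -2998
-2998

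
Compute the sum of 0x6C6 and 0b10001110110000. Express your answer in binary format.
Convert 0x6C6 (hexadecimal) → 6×256 + 12×16 + 6 = 1734 (decimal)
Convert 0b10001110110000 (binary) → 8192 + 512 + 256 + 128 + 32 + 16 = 9136 (decimal)
Compute 1734 + 9136 = 10870
Convert 10870 (decimal) → 10870 = 8192 + 2048 + 512 + 64 + 32 + 16 + 4 + 2 → 0b10101001110110 (binary)
0b10101001110110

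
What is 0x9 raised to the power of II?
Convert 0x9 (hexadecimal) → 9 (decimal)
Convert II (Roman numeral) → 1 + 1 = 2 (decimal)
Compute 9 ^ 2 = 81
81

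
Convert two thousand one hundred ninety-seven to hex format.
Convert two thousand one hundred ninety-seven (English words) → 2×1000 + 1×100 + 97 = 2197 (decimal)
Convert 2197 (decimal) → 2197 = 8×256 + 9×16 + 5 → 0x895 (hexadecimal)
0x895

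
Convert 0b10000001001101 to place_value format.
Convert 0b10000001001101 (binary) → 8192 + 64 + 8 + 4 + 1 = 8269 (decimal)
Convert 8269 (decimal) → 8269 = 8×1000 + 2×100 + 6×10 + 9 → 8 thousands, 2 hundreds, 6 tens, 9 ones (place-value notation)
8 thousands, 2 hundreds, 6 tens, 9 ones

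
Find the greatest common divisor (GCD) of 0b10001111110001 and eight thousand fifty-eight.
Convert 0b10001111110001 (binary) → 8192 + 512 + 256 + 128 + 64 + 32 + 16 + 1 = 9201 (decimal)
Convert eight thousand fifty-eight (English words) → 8×1000 + 58 = 8058 (decimal)
Compute gcd(9201, 8058) = 3
3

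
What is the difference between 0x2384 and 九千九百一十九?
Convert 0x2384 (hexadecimal) → 2×4096 + 3×256 + 8×16 + 4 = 9092 (decimal)
Convert 九千九百一十九 (Chinese numeral) → 9×1000 + 9×100 + 1×10 + 9 = 9919 (decimal)
Difference: |9092 - 9919| = 827
827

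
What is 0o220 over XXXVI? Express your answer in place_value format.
Convert 0o220 (octal) → 2×64 + 2×8 = 144 (decimal)
Convert XXXVI (Roman numeral) → 10 + 10 + 10 + 5 + 1 = 36 (decimal)
Compute 144 ÷ 36 = 4
Convert 4 (decimal) → 4 ones (place-value notation)
4 ones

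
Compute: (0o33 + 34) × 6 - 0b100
Convert 0o33 (octal) → 3×8 + 3 = 27 (decimal)
Convert 0b100 (binary) → 4 (decimal)
Expression in decimal: (27 + 34) × 6 - 4
Parentheses first: 27 + 34 = 61
Multiply: 61 × 6 = 366
Subtract: 366 - 4 = 362
362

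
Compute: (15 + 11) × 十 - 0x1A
Convert 十 (Chinese numeral) → 1×10 = 10 (decimal)
Convert 0x1A (hexadecimal) → 1×16 + 10 = 26 (decimal)
Expression in decimal: (15 + 11) × 10 - 26
Parentheses first: 15 + 11 = 26
Multiply: 26 × 10 = 260
Subtract: 260 - 26 = 234
234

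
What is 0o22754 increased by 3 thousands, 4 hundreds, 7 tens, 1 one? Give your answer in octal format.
Convert 0o22754 (octal) → 2×4096 + 2×512 + 7×64 + 5×8 + 4 = 9708 (decimal)
Convert 3 thousands, 4 hundreds, 7 tens, 1 one (place-value notation) → 3×1000 + 4×100 + 7×10 + 1 = 3471 (decimal)
Compute 9708 + 3471 = 13179
Convert 13179 (decimal) → 13179 = 3×4096 + 1×512 + 5×64 + 7×8 + 3 → 0o31573 (octal)
0o31573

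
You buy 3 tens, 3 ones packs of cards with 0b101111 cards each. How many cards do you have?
Convert 0b101111 (binary) → 32 + 8 + 4 + 2 + 1 = 47 (decimal)
Convert 3 tens, 3 ones (place-value notation) → 3×10 + 3 = 33 (decimal)
Compute 47 × 33 = 1551
1551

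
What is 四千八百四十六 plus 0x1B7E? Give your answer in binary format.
Convert 四千八百四十六 (Chinese numeral) → 4×1000 + 8×100 + 4×10 + 6 = 4846 (decimal)
Convert 0x1B7E (hexadecimal) → 1×4096 + 11×256 + 7×16 + 14 = 7038 (decimal)
Compute 4846 + 7038 = 11884
Convert 11884 (decimal) → 11884 = 8192 + 2048 + 1024 + 512 + 64 + 32 + 8 + 4 → 0b10111001101100 (binary)
0b10111001101100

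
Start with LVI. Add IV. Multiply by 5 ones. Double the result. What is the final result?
Convert LVI (Roman numeral) → 50 + 5 + 1 = 56 (decimal)
Start: 56
Convert IV (Roman numeral) → 4 (decimal)
56 + 4 = 60
Convert 5 ones (place-value notation) → 5 (decimal)
60 × 5 = 300
300 × 2 = 600
600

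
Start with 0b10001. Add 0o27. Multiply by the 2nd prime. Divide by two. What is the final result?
Convert 0b10001 (binary) → 16 + 1 = 17 (decimal)
Start: 17
Convert 0o27 (octal) → 2×8 + 7 = 23 (decimal)
17 + 23 = 40
Convert the 2nd prime (prime index) → 3 (decimal)
40 × 3 = 120
Convert two (English words) → 2 (decimal)
120 ÷ 2 = 60
60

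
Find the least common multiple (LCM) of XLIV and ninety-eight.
Convert XLIV (Roman numeral) → 40 + 4 = 44 (decimal)
Convert ninety-eight (English words) → 98 (decimal)
Compute lcm(44, 98) = 2156
2156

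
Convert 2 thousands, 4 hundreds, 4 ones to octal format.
Convert 2 thousands, 4 hundreds, 4 ones (place-value notation) → 2×1000 + 4×100 + 4 = 2404 (decimal)
Convert 2404 (decimal) → 2404 = 4×512 + 5×64 + 4×8 + 4 → 0o4544 (octal)
0o4544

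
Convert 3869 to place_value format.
Convert 3869 (decimal) → 3869 = 3×1000 + 8×100 + 6×10 + 9 → 3 thousands, 8 hundreds, 6 tens, 9 ones (place-value notation)
3 thousands, 8 hundreds, 6 tens, 9 ones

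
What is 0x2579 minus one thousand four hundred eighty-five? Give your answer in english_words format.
Convert 0x2579 (hexadecimal) → 2×4096 + 5×256 + 7×16 + 9 = 9593 (decimal)
Convert one thousand four hundred eighty-five (English words) → 1×1000 + 4×100 + 85 = 1485 (decimal)
Compute 9593 - 1485 = 8108
Convert 8108 (decimal) → 8108 = 8×1000 + 1×100 + 8 → eight thousand one hundred eight (English words)
eight thousand one hundred eight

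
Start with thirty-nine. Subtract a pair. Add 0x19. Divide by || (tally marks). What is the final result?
Convert thirty-nine (English words) → 39 (decimal)
Start: 39
Convert a pair (colloquial) → 2 (decimal)
39 - 2 = 37
Convert 0x19 (hexadecimal) → 1×16 + 9 = 25 (decimal)
37 + 25 = 62
Convert || (tally marks) → 2 (decimal)
62 ÷ 2 = 31
31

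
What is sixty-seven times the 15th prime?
Convert sixty-seven (English words) → 67 (decimal)
Convert the 15th prime (prime index) → 47 (decimal)
Compute 67 × 47 = 3149
3149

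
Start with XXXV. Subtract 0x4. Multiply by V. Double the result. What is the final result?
Convert XXXV (Roman numeral) → 10 + 10 + 10 + 5 = 35 (decimal)
Start: 35
Convert 0x4 (hexadecimal) → 4 (decimal)
35 - 4 = 31
Convert V (Roman numeral) → 5 (decimal)
31 × 5 = 155
155 × 2 = 310
310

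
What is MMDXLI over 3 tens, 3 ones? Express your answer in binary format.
Convert MMDXLI (Roman numeral) → 1000 + 1000 + 500 + 40 + 1 = 2541 (decimal)
Convert 3 tens, 3 ones (place-value notation) → 3×10 + 3 = 33 (decimal)
Compute 2541 ÷ 33 = 77
Convert 77 (decimal) → 77 = 64 + 8 + 4 + 1 → 0b1001101 (binary)
0b1001101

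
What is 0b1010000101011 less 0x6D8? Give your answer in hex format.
Convert 0b1010000101011 (binary) → 4096 + 1024 + 32 + 8 + 2 + 1 = 5163 (decimal)
Convert 0x6D8 (hexadecimal) → 6×256 + 13×16 + 8 = 1752 (decimal)
Compute 5163 - 1752 = 3411
Convert 3411 (decimal) → 3411 = 13×256 + 5×16 + 3 → 0xD53 (hexadecimal)
0xD53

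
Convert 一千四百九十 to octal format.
Convert 一千四百九十 (Chinese numeral) → 1×1000 + 4×100 + 9×10 = 1490 (decimal)
Convert 1490 (decimal) → 1490 = 2×512 + 7×64 + 2×8 + 2 → 0o2722 (octal)
0o2722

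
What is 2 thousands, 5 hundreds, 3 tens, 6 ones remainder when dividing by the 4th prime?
Convert 2 thousands, 5 hundreds, 3 tens, 6 ones (place-value notation) → 2×1000 + 5×100 + 3×10 + 6 = 2536 (decimal)
Convert the 4th prime (prime index) → 7 (decimal)
Compute 2536 mod 7 = 2
2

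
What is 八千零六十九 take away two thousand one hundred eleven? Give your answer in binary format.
Convert 八千零六十九 (Chinese numeral) → 8×1000 + 6×10 + 9 = 8069 (decimal)
Convert two thousand one hundred eleven (English words) → 2×1000 + 1×100 + 11 = 2111 (decimal)
Compute 8069 - 2111 = 5958
Convert 5958 (decimal) → 5958 = 4096 + 1024 + 512 + 256 + 64 + 4 + 2 → 0b1011101000110 (binary)
0b1011101000110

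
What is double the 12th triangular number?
The 12th triangular number = 12×13/2 = 78
Compute 78 × 2 = 156
156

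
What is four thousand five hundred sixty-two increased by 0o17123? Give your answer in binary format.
Convert four thousand five hundred sixty-two (English words) → 4×1000 + 5×100 + 62 = 4562 (decimal)
Convert 0o17123 (octal) → 1×4096 + 7×512 + 1×64 + 2×8 + 3 = 7763 (decimal)
Compute 4562 + 7763 = 12325
Convert 12325 (decimal) → 12325 = 8192 + 4096 + 32 + 4 + 1 → 0b11000000100101 (binary)
0b11000000100101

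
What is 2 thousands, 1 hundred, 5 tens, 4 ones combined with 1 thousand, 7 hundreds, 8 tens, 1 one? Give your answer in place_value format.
Convert 2 thousands, 1 hundred, 5 tens, 4 ones (place-value notation) → 2×1000 + 1×100 + 5×10 + 4 = 2154 (decimal)
Convert 1 thousand, 7 hundreds, 8 tens, 1 one (place-value notation) → 1×1000 + 7×100 + 8×10 + 1 = 1781 (decimal)
Compute 2154 + 1781 = 3935
Convert 3935 (decimal) → 3935 = 3×1000 + 9×100 + 3×10 + 5 → 3 thousands, 9 hundreds, 3 tens, 5 ones (place-value notation)
3 thousands, 9 hundreds, 3 tens, 5 ones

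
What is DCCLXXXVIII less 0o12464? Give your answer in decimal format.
Convert DCCLXXXVIII (Roman numeral) → 500 + 100 + 100 + 50 + 10 + 10 + 10 + 5 + 1 + 1 + 1 = 788 (decimal)
Convert 0o12464 (octal) → 1×4096 + 2×512 + 4×64 + 6×8 + 4 = 5428 (decimal)
Compute 788 - 5428 = -4640
-4640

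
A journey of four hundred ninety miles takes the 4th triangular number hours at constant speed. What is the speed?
Convert four hundred ninety (English words) → 4×100 + 90 = 490 (decimal)
Convert the 4th triangular number (triangular index) → 4×5/2 = 10 (decimal)
Compute 490 ÷ 10 = 49
49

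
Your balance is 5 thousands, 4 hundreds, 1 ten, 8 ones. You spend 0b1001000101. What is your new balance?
Convert 5 thousands, 4 hundreds, 1 ten, 8 ones (place-value notation) → 5×1000 + 4×100 + 1×10 + 8 = 5418 (decimal)
Convert 0b1001000101 (binary) → 512 + 64 + 4 + 1 = 581 (decimal)
Compute 5418 - 581 = 4837
4837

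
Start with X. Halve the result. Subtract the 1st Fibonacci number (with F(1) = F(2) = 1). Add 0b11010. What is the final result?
Convert X (Roman numeral) → 10 (decimal)
Start: 10
10 ÷ 2 = 5
Convert the 1st Fibonacci number (with F(1) = F(2) = 1) (Fibonacci index) → 1 (decimal)
5 - 1 = 4
Convert 0b11010 (binary) → 16 + 8 + 2 = 26 (decimal)
4 + 26 = 30
30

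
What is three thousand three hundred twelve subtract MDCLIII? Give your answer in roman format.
Convert three thousand three hundred twelve (English words) → 3×1000 + 3×100 + 12 = 3312 (decimal)
Convert MDCLIII (Roman numeral) → 1000 + 500 + 100 + 50 + 1 + 1 + 1 = 1653 (decimal)
Compute 3312 - 1653 = 1659
Convert 1659 (decimal) → 1659 = 1000 + 500 + 100 + 50 + 9 → MDCLIX (Roman numeral)
MDCLIX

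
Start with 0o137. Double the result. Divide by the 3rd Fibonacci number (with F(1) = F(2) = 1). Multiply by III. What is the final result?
Convert 0o137 (octal) → 1×64 + 3×8 + 7 = 95 (decimal)
Start: 95
95 × 2 = 190
Convert the 3rd Fibonacci number (with F(1) = F(2) = 1) (Fibonacci index) → 1, 1, 2 → 2 (decimal)
190 ÷ 2 = 95
Convert III (Roman numeral) → 1 + 1 + 1 = 3 (decimal)
95 × 3 = 285
285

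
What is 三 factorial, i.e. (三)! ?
Convert 三 (Chinese numeral) → 3 (decimal)
Compute 3! = 6
6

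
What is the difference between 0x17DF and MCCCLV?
Convert 0x17DF (hexadecimal) → 1×4096 + 7×256 + 13×16 + 15 = 6111 (decimal)
Convert MCCCLV (Roman numeral) → 1000 + 100 + 100 + 100 + 50 + 5 = 1355 (decimal)
Difference: |6111 - 1355| = 4756
4756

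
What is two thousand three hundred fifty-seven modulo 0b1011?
Convert two thousand three hundred fifty-seven (English words) → 2×1000 + 3×100 + 57 = 2357 (decimal)
Convert 0b1011 (binary) → 8 + 2 + 1 = 11 (decimal)
Compute 2357 mod 11 = 3
3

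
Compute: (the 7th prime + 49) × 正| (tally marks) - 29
Convert the 7th prime (prime index) → 17 (decimal)
Convert 正| (tally marks) → 5 + 1 = 6 (decimal)
Expression in decimal: (17 + 49) × 6 - 29
Parentheses first: 17 + 49 = 66
Multiply: 66 × 6 = 396
Subtract: 396 - 29 = 367
367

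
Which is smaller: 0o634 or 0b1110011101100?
Convert 0o634 (octal) → 6×64 + 3×8 + 4 = 412 (decimal)
Convert 0b1110011101100 (binary) → 4096 + 2048 + 1024 + 128 + 64 + 32 + 8 + 4 = 7404 (decimal)
Compare 412 vs 7404: smaller = 412
412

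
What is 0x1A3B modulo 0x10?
Convert 0x1A3B (hexadecimal) → 1×4096 + 10×256 + 3×16 + 11 = 6715 (decimal)
Convert 0x10 (hexadecimal) → 1×16 = 16 (decimal)
Compute 6715 mod 16 = 11
11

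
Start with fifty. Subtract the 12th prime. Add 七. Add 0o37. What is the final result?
Convert fifty (English words) → 50 (decimal)
Start: 50
Convert the 12th prime (prime index) → 37 (decimal)
50 - 37 = 13
Convert 七 (Chinese numeral) → 7 (decimal)
13 + 7 = 20
Convert 0o37 (octal) → 3×8 + 7 = 31 (decimal)
20 + 31 = 51
51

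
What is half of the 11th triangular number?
The 11th triangular number = 11×12/2 = 66
Compute 66 ÷ 2 = 33
33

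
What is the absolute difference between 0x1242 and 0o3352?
Convert 0x1242 (hexadecimal) → 1×4096 + 2×256 + 4×16 + 2 = 4674 (decimal)
Convert 0o3352 (octal) → 3×512 + 3×64 + 5×8 + 2 = 1770 (decimal)
Compute |4674 - 1770| = 2904
2904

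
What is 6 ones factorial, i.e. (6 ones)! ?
Convert 6 ones (place-value notation) → 6 (decimal)
Compute 6! = 720
720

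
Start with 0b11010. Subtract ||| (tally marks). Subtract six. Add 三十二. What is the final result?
Convert 0b11010 (binary) → 16 + 8 + 2 = 26 (decimal)
Start: 26
Convert ||| (tally marks) → 3 (decimal)
26 - 3 = 23
Convert six (English words) → 6 (decimal)
23 - 6 = 17
Convert 三十二 (Chinese numeral) → 3×10 + 2 = 32 (decimal)
17 + 32 = 49
49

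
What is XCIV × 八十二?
Convert XCIV (Roman numeral) → 90 + 4 = 94 (decimal)
Convert 八十二 (Chinese numeral) → 8×10 + 2 = 82 (decimal)
Compute 94 × 82 = 7708
7708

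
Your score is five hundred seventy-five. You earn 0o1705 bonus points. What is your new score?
Convert five hundred seventy-five (English words) → 5×100 + 75 = 575 (decimal)
Convert 0o1705 (octal) → 1×512 + 7×64 + 5 = 965 (decimal)
Compute 575 + 965 = 1540
1540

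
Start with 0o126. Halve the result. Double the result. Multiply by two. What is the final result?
Convert 0o126 (octal) → 1×64 + 2×8 + 6 = 86 (decimal)
Start: 86
86 ÷ 2 = 43
43 × 2 = 86
Convert two (English words) → 2 (decimal)
86 × 2 = 172
172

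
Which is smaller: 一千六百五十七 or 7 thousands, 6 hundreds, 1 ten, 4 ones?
Convert 一千六百五十七 (Chinese numeral) → 1×1000 + 6×100 + 5×10 + 7 = 1657 (decimal)
Convert 7 thousands, 6 hundreds, 1 ten, 4 ones (place-value notation) → 7×1000 + 6×100 + 1×10 + 4 = 7614 (decimal)
Compare 1657 vs 7614: smaller = 1657
1657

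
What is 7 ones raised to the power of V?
Convert 7 ones (place-value notation) → 7 (decimal)
Convert V (Roman numeral) → 5 (decimal)
Compute 7 ^ 5 = 16807
16807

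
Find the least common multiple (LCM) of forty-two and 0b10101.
Convert forty-two (English words) → 42 (decimal)
Convert 0b10101 (binary) → 16 + 4 + 1 = 21 (decimal)
Compute lcm(42, 21) = 42
42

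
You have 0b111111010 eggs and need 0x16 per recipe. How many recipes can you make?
Convert 0b111111010 (binary) → 256 + 128 + 64 + 32 + 16 + 8 + 2 = 506 (decimal)
Convert 0x16 (hexadecimal) → 1×16 + 6 = 22 (decimal)
Compute 506 ÷ 22 = 23
23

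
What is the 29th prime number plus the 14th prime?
The 29th prime number = 109
Convert the 14th prime (prime index) → 43 (decimal)
Compute 109 + 43 = 152
152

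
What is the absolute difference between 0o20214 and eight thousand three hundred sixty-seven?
Convert 0o20214 (octal) → 2×4096 + 2×64 + 1×8 + 4 = 8332 (decimal)
Convert eight thousand three hundred sixty-seven (English words) → 8×1000 + 3×100 + 67 = 8367 (decimal)
Compute |8332 - 8367| = 35
35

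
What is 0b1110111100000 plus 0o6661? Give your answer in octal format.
Convert 0b1110111100000 (binary) → 4096 + 2048 + 1024 + 256 + 128 + 64 + 32 = 7648 (decimal)
Convert 0o6661 (octal) → 6×512 + 6×64 + 6×8 + 1 = 3505 (decimal)
Compute 7648 + 3505 = 11153
Convert 11153 (decimal) → 11153 = 2×4096 + 5×512 + 6×64 + 2×8 + 1 → 0o25621 (octal)
0o25621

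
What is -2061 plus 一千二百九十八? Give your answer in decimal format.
Convert 一千二百九十八 (Chinese numeral) → 1×1000 + 2×100 + 9×10 + 8 = 1298 (decimal)
Compute -2061 + 1298 = -763
-763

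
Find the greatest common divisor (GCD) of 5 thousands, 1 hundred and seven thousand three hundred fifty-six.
Convert 5 thousands, 1 hundred (place-value notation) → 5×1000 + 1×100 = 5100 (decimal)
Convert seven thousand three hundred fifty-six (English words) → 7×1000 + 3×100 + 56 = 7356 (decimal)
Compute gcd(5100, 7356) = 12
12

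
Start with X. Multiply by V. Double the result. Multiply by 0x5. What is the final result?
Convert X (Roman numeral) → 10 (decimal)
Start: 10
Convert V (Roman numeral) → 5 (decimal)
10 × 5 = 50
50 × 2 = 100
Convert 0x5 (hexadecimal) → 5 (decimal)
100 × 5 = 500
500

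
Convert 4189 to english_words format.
Convert 4189 (decimal) → 4189 = 4×1000 + 1×100 + 89 → four thousand one hundred eighty-nine (English words)
four thousand one hundred eighty-nine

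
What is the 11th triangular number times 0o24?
Convert the 11th triangular number (triangular index) → 11×12/2 = 66 (decimal)
Convert 0o24 (octal) → 2×8 + 4 = 20 (decimal)
Compute 66 × 20 = 1320
1320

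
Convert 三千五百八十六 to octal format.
Convert 三千五百八十六 (Chinese numeral) → 3×1000 + 5×100 + 8×10 + 6 = 3586 (decimal)
Convert 3586 (decimal) → 3586 = 7×512 + 2 → 0o7002 (octal)
0o7002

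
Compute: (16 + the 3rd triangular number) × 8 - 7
Convert the 3rd triangular number (triangular index) → 3×4/2 = 6 (decimal)
Expression in decimal: (16 + 6) × 8 - 7
Parentheses first: 16 + 6 = 22
Multiply: 22 × 8 = 176
Subtract: 176 - 7 = 169
169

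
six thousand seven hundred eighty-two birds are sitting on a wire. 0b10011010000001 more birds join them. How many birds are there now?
Convert six thousand seven hundred eighty-two (English words) → 6×1000 + 7×100 + 82 = 6782 (decimal)
Convert 0b10011010000001 (binary) → 8192 + 1024 + 512 + 128 + 1 = 9857 (decimal)
Compute 6782 + 9857 = 16639
16639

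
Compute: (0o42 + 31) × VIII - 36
Convert 0o42 (octal) → 4×8 + 2 = 34 (decimal)
Convert VIII (Roman numeral) → 5 + 1 + 1 + 1 = 8 (decimal)
Expression in decimal: (34 + 31) × 8 - 36
Parentheses first: 34 + 31 = 65
Multiply: 65 × 8 = 520
Subtract: 520 - 36 = 484
484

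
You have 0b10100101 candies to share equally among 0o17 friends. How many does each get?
Convert 0b10100101 (binary) → 128 + 32 + 4 + 1 = 165 (decimal)
Convert 0o17 (octal) → 1×8 + 7 = 15 (decimal)
Compute 165 ÷ 15 = 11
11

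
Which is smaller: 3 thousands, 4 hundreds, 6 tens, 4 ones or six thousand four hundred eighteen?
Convert 3 thousands, 4 hundreds, 6 tens, 4 ones (place-value notation) → 3×1000 + 4×100 + 6×10 + 4 = 3464 (decimal)
Convert six thousand four hundred eighteen (English words) → 6×1000 + 4×100 + 18 = 6418 (decimal)
Compare 3464 vs 6418: smaller = 3464
3464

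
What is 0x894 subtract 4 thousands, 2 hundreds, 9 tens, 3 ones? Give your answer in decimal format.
Convert 0x894 (hexadecimal) → 8×256 + 9×16 + 4 = 2196 (decimal)
Convert 4 thousands, 2 hundreds, 9 tens, 3 ones (place-value notation) → 4×1000 + 2×100 + 9×10 + 3 = 4293 (decimal)
Compute 2196 - 4293 = -2097
-2097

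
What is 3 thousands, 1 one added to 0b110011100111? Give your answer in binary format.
Convert 3 thousands, 1 one (place-value notation) → 3×1000 + 1 = 3001 (decimal)
Convert 0b110011100111 (binary) → 2048 + 1024 + 128 + 64 + 32 + 4 + 2 + 1 = 3303 (decimal)
Compute 3001 + 3303 = 6304
Convert 6304 (decimal) → 6304 = 4096 + 2048 + 128 + 32 → 0b1100010100000 (binary)
0b1100010100000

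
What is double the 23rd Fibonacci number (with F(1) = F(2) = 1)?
The 23rd Fibonacci number (with F(1) = F(2) = 1) = 28657
Compute 28657 × 2 = 57314
57314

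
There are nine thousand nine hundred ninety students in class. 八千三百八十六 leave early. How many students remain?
Convert nine thousand nine hundred ninety (English words) → 9×1000 + 9×100 + 90 = 9990 (decimal)
Convert 八千三百八十六 (Chinese numeral) → 8×1000 + 3×100 + 8×10 + 6 = 8386 (decimal)
Compute 9990 - 8386 = 1604
1604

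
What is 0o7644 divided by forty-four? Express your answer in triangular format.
Convert 0o7644 (octal) → 7×512 + 6×64 + 4×8 + 4 = 4004 (decimal)
Convert forty-four (English words) → 44 (decimal)
Compute 4004 ÷ 44 = 91
Convert 91 (decimal) → 91 = 13×14/2 → the 13th triangular number (triangular index)
the 13th triangular number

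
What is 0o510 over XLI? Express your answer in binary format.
Convert 0o510 (octal) → 5×64 + 1×8 = 328 (decimal)
Convert XLI (Roman numeral) → 40 + 1 = 41 (decimal)
Compute 328 ÷ 41 = 8
Convert 8 (decimal) → 0b1000 (binary)
0b1000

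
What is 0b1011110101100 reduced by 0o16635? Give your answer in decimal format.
Convert 0b1011110101100 (binary) → 4096 + 1024 + 512 + 256 + 128 + 32 + 8 + 4 = 6060 (decimal)
Convert 0o16635 (octal) → 1×4096 + 6×512 + 6×64 + 3×8 + 5 = 7581 (decimal)
Compute 6060 - 7581 = -1521
-1521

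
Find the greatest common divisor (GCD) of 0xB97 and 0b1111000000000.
Convert 0xB97 (hexadecimal) → 11×256 + 9×16 + 7 = 2967 (decimal)
Convert 0b1111000000000 (binary) → 4096 + 2048 + 1024 + 512 = 7680 (decimal)
Compute gcd(2967, 7680) = 3
3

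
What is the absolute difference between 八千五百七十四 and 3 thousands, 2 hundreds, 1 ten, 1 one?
Convert 八千五百七十四 (Chinese numeral) → 8×1000 + 5×100 + 7×10 + 4 = 8574 (decimal)
Convert 3 thousands, 2 hundreds, 1 ten, 1 one (place-value notation) → 3×1000 + 2×100 + 1×10 + 1 = 3211 (decimal)
Compute |8574 - 3211| = 5363
5363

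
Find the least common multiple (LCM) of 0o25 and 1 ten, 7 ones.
Convert 0o25 (octal) → 2×8 + 5 = 21 (decimal)
Convert 1 ten, 7 ones (place-value notation) → 1×10 + 7 = 17 (decimal)
Compute lcm(21, 17) = 357
357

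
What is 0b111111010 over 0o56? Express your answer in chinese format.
Convert 0b111111010 (binary) → 256 + 128 + 64 + 32 + 16 + 8 + 2 = 506 (decimal)
Convert 0o56 (octal) → 5×8 + 6 = 46 (decimal)
Compute 506 ÷ 46 = 11
Convert 11 (decimal) → 11 = 1×10 + 1 → 十一 (Chinese numeral)
十一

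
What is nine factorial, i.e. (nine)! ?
Convert nine (English words) → 9 (decimal)
Compute 9! = 362880
362880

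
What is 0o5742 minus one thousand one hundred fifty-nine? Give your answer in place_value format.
Convert 0o5742 (octal) → 5×512 + 7×64 + 4×8 + 2 = 3042 (decimal)
Convert one thousand one hundred fifty-nine (English words) → 1×1000 + 1×100 + 59 = 1159 (decimal)
Compute 3042 - 1159 = 1883
Convert 1883 (decimal) → 1883 = 1×1000 + 8×100 + 8×10 + 3 → 1 thousand, 8 hundreds, 8 tens, 3 ones (place-value notation)
1 thousand, 8 hundreds, 8 tens, 3 ones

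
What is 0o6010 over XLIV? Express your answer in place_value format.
Convert 0o6010 (octal) → 6×512 + 1×8 = 3080 (decimal)
Convert XLIV (Roman numeral) → 40 + 4 = 44 (decimal)
Compute 3080 ÷ 44 = 70
Convert 70 (decimal) → 70 = 7×10 → 7 tens (place-value notation)
7 tens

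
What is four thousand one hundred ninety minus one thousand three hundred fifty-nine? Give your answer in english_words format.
Convert four thousand one hundred ninety (English words) → 4×1000 + 1×100 + 90 = 4190 (decimal)
Convert one thousand three hundred fifty-nine (English words) → 1×1000 + 3×100 + 59 = 1359 (decimal)
Compute 4190 - 1359 = 2831
Convert 2831 (decimal) → 2831 = 2×1000 + 8×100 + 31 → two thousand eight hundred thirty-one (English words)
two thousand eight hundred thirty-one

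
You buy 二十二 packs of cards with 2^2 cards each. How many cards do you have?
Convert 2^2 (power) → 4 (decimal)
Convert 二十二 (Chinese numeral) → 2×10 + 2 = 22 (decimal)
Compute 4 × 22 = 88
88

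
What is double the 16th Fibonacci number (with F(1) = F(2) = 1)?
The 16th Fibonacci number (with F(1) = F(2) = 1) = 987
Compute 987 × 2 = 1974
1974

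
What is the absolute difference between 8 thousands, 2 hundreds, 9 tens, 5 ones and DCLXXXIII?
Convert 8 thousands, 2 hundreds, 9 tens, 5 ones (place-value notation) → 8×1000 + 2×100 + 9×10 + 5 = 8295 (decimal)
Convert DCLXXXIII (Roman numeral) → 500 + 100 + 50 + 10 + 10 + 10 + 1 + 1 + 1 = 683 (decimal)
Compute |8295 - 683| = 7612
7612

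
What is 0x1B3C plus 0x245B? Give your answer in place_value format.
Convert 0x1B3C (hexadecimal) → 1×4096 + 11×256 + 3×16 + 12 = 6972 (decimal)
Convert 0x245B (hexadecimal) → 2×4096 + 4×256 + 5×16 + 11 = 9307 (decimal)
Compute 6972 + 9307 = 16279
Convert 16279 (decimal) → 16279 = 16×1000 + 2×100 + 7×10 + 9 → 16 thousands, 2 hundreds, 7 tens, 9 ones (place-value notation)
16 thousands, 2 hundreds, 7 tens, 9 ones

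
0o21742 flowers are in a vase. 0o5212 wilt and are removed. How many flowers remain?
Convert 0o21742 (octal) → 2×4096 + 1×512 + 7×64 + 4×8 + 2 = 9186 (decimal)
Convert 0o5212 (octal) → 5×512 + 2×64 + 1×8 + 2 = 2698 (decimal)
Compute 9186 - 2698 = 6488
6488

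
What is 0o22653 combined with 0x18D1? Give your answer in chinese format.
Convert 0o22653 (octal) → 2×4096 + 2×512 + 6×64 + 5×8 + 3 = 9643 (decimal)
Convert 0x18D1 (hexadecimal) → 1×4096 + 8×256 + 13×16 + 1 = 6353 (decimal)
Compute 9643 + 6353 = 15996
Convert 15996 (decimal) → 15996 = 1×10000 + 5×1000 + 9×100 + 9×10 + 6 → 一万五千九百九十六 (Chinese numeral)
一万五千九百九十六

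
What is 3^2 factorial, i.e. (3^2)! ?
Convert 3^2 (power) → 9 (decimal)
Compute 9! = 362880
362880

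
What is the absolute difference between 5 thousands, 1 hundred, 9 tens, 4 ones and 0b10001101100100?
Convert 5 thousands, 1 hundred, 9 tens, 4 ones (place-value notation) → 5×1000 + 1×100 + 9×10 + 4 = 5194 (decimal)
Convert 0b10001101100100 (binary) → 8192 + 512 + 256 + 64 + 32 + 4 = 9060 (decimal)
Compute |5194 - 9060| = 3866
3866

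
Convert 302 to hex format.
Convert 302 (decimal) → 302 = 1×256 + 2×16 + 14 → 0x12E (hexadecimal)
0x12E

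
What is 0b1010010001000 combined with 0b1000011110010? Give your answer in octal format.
Convert 0b1010010001000 (binary) → 4096 + 1024 + 128 + 8 = 5256 (decimal)
Convert 0b1000011110010 (binary) → 4096 + 128 + 64 + 32 + 16 + 2 = 4338 (decimal)
Compute 5256 + 4338 = 9594
Convert 9594 (decimal) → 9594 = 2×4096 + 2×512 + 5×64 + 7×8 + 2 → 0o22572 (octal)
0o22572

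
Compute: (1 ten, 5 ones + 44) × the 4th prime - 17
Convert 1 ten, 5 ones (place-value notation) → 1×10 + 5 = 15 (decimal)
Convert the 4th prime (prime index) → 7 (decimal)
Expression in decimal: (15 + 44) × 7 - 17
Parentheses first: 15 + 44 = 59
Multiply: 59 × 7 = 413
Subtract: 413 - 17 = 396
396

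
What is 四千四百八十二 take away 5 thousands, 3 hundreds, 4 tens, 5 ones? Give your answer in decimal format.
Convert 四千四百八十二 (Chinese numeral) → 4×1000 + 4×100 + 8×10 + 2 = 4482 (decimal)
Convert 5 thousands, 3 hundreds, 4 tens, 5 ones (place-value notation) → 5×1000 + 3×100 + 4×10 + 5 = 5345 (decimal)
Compute 4482 - 5345 = -863
-863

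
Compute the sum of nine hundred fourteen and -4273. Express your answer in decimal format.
Convert nine hundred fourteen (English words) → 9×100 + 14 = 914 (decimal)
Compute 914 + -4273 = -3359
-3359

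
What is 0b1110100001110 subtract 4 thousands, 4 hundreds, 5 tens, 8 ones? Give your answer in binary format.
Convert 0b1110100001110 (binary) → 4096 + 2048 + 1024 + 256 + 8 + 4 + 2 = 7438 (decimal)
Convert 4 thousands, 4 hundreds, 5 tens, 8 ones (place-value notation) → 4×1000 + 4×100 + 5×10 + 8 = 4458 (decimal)
Compute 7438 - 4458 = 2980
Convert 2980 (decimal) → 2980 = 2048 + 512 + 256 + 128 + 32 + 4 → 0b101110100100 (binary)
0b101110100100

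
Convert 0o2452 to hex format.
Convert 0o2452 (octal) → 2×512 + 4×64 + 5×8 + 2 = 1322 (decimal)
Convert 1322 (decimal) → 1322 = 5×256 + 2×16 + 10 → 0x52A (hexadecimal)
0x52A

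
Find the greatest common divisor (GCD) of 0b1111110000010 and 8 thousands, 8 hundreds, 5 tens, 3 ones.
Convert 0b1111110000010 (binary) → 4096 + 2048 + 1024 + 512 + 256 + 128 + 2 = 8066 (decimal)
Convert 8 thousands, 8 hundreds, 5 tens, 3 ones (place-value notation) → 8×1000 + 8×100 + 5×10 + 3 = 8853 (decimal)
Compute gcd(8066, 8853) = 1
1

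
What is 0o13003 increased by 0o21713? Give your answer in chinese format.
Convert 0o13003 (octal) → 1×4096 + 3×512 + 3 = 5635 (decimal)
Convert 0o21713 (octal) → 2×4096 + 1×512 + 7×64 + 1×8 + 3 = 9163 (decimal)
Compute 5635 + 9163 = 14798
Convert 14798 (decimal) → 14798 = 1×10000 + 4×1000 + 7×100 + 9×10 + 8 → 一万四千七百九十八 (Chinese numeral)
一万四千七百九十八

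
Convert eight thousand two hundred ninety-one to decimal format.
Convert eight thousand two hundred ninety-one (English words) → 8×1000 + 2×100 + 91 = 8291 (decimal)
8291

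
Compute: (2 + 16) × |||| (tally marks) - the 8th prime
Convert |||| (tally marks) → 4 (decimal)
Convert the 8th prime (prime index) → 19 (decimal)
Expression in decimal: (2 + 16) × 4 - 19
Parentheses first: 2 + 16 = 18
Multiply: 18 × 4 = 72
Subtract: 72 - 19 = 53
53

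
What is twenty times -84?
Convert twenty (English words) → 20 (decimal)
Compute 20 × -84 = -1680
-1680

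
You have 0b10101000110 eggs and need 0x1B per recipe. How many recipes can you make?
Convert 0b10101000110 (binary) → 1024 + 256 + 64 + 4 + 2 = 1350 (decimal)
Convert 0x1B (hexadecimal) → 1×16 + 11 = 27 (decimal)
Compute 1350 ÷ 27 = 50
50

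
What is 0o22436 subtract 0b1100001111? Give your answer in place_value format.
Convert 0o22436 (octal) → 2×4096 + 2×512 + 4×64 + 3×8 + 6 = 9502 (decimal)
Convert 0b1100001111 (binary) → 512 + 256 + 8 + 4 + 2 + 1 = 783 (decimal)
Compute 9502 - 783 = 8719
Convert 8719 (decimal) → 8719 = 8×1000 + 7×100 + 1×10 + 9 → 8 thousands, 7 hundreds, 1 ten, 9 ones (place-value notation)
8 thousands, 7 hundreds, 1 ten, 9 ones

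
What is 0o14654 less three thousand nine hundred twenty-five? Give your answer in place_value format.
Convert 0o14654 (octal) → 1×4096 + 4×512 + 6×64 + 5×8 + 4 = 6572 (decimal)
Convert three thousand nine hundred twenty-five (English words) → 3×1000 + 9×100 + 25 = 3925 (decimal)
Compute 6572 - 3925 = 2647
Convert 2647 (decimal) → 2647 = 2×1000 + 6×100 + 4×10 + 7 → 2 thousands, 6 hundreds, 4 tens, 7 ones (place-value notation)
2 thousands, 6 hundreds, 4 tens, 7 ones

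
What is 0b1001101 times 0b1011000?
Convert 0b1001101 (binary) → 64 + 8 + 4 + 1 = 77 (decimal)
Convert 0b1011000 (binary) → 64 + 16 + 8 = 88 (decimal)
Compute 77 × 88 = 6776
6776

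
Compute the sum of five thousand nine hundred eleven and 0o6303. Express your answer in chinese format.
Convert five thousand nine hundred eleven (English words) → 5×1000 + 9×100 + 11 = 5911 (decimal)
Convert 0o6303 (octal) → 6×512 + 3×64 + 3 = 3267 (decimal)
Compute 5911 + 3267 = 9178
Convert 9178 (decimal) → 9178 = 9×1000 + 1×100 + 7×10 + 8 → 九千一百七十八 (Chinese numeral)
九千一百七十八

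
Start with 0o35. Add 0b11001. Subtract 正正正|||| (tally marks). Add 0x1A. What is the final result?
Convert 0o35 (octal) → 3×8 + 5 = 29 (decimal)
Start: 29
Convert 0b11001 (binary) → 16 + 8 + 1 = 25 (decimal)
29 + 25 = 54
Convert 正正正|||| (tally marks) → 5 + 5 + 5 + 4 = 19 (decimal)
54 - 19 = 35
Convert 0x1A (hexadecimal) → 1×16 + 10 = 26 (decimal)
35 + 26 = 61
61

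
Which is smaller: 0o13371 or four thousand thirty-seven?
Convert 0o13371 (octal) → 1×4096 + 3×512 + 3×64 + 7×8 + 1 = 5881 (decimal)
Convert four thousand thirty-seven (English words) → 4×1000 + 37 = 4037 (decimal)
Compare 5881 vs 4037: smaller = 4037
4037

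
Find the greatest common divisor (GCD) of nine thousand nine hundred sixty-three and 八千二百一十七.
Convert nine thousand nine hundred sixty-three (English words) → 9×1000 + 9×100 + 63 = 9963 (decimal)
Convert 八千二百一十七 (Chinese numeral) → 8×1000 + 2×100 + 1×10 + 7 = 8217 (decimal)
Compute gcd(9963, 8217) = 9
9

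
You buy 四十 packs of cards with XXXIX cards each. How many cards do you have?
Convert XXXIX (Roman numeral) → 10 + 10 + 10 + 9 = 39 (decimal)
Convert 四十 (Chinese numeral) → 4×10 = 40 (decimal)
Compute 39 × 40 = 1560
1560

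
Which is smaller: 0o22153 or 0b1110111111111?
Convert 0o22153 (octal) → 2×4096 + 2×512 + 1×64 + 5×8 + 3 = 9323 (decimal)
Convert 0b1110111111111 (binary) → 4096 + 2048 + 1024 + 256 + 128 + 64 + 32 + 16 + 8 + 4 + 2 + 1 = 7679 (decimal)
Compare 9323 vs 7679: smaller = 7679
7679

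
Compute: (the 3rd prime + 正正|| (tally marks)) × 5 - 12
Convert the 3rd prime (prime index) → 5 (decimal)
Convert 正正|| (tally marks) → 5 + 5 + 2 = 12 (decimal)
Expression in decimal: (5 + 12) × 5 - 12
Parentheses first: 5 + 12 = 17
Multiply: 17 × 5 = 85
Subtract: 85 - 12 = 73
73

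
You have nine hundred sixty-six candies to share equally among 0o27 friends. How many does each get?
Convert nine hundred sixty-six (English words) → 9×100 + 66 = 966 (decimal)
Convert 0o27 (octal) → 2×8 + 7 = 23 (decimal)
Compute 966 ÷ 23 = 42
42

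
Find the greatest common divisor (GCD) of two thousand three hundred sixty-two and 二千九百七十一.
Convert two thousand three hundred sixty-two (English words) → 2×1000 + 3×100 + 62 = 2362 (decimal)
Convert 二千九百七十一 (Chinese numeral) → 2×1000 + 9×100 + 7×10 + 1 = 2971 (decimal)
Compute gcd(2362, 2971) = 1
1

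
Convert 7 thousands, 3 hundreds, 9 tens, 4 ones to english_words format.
Convert 7 thousands, 3 hundreds, 9 tens, 4 ones (place-value notation) → 7×1000 + 3×100 + 9×10 + 4 = 7394 (decimal)
Convert 7394 (decimal) → 7394 = 7×1000 + 3×100 + 94 → seven thousand three hundred ninety-four (English words)
seven thousand three hundred ninety-four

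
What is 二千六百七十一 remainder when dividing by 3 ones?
Convert 二千六百七十一 (Chinese numeral) → 2×1000 + 6×100 + 7×10 + 1 = 2671 (decimal)
Convert 3 ones (place-value notation) → 3 (decimal)
Compute 2671 mod 3 = 1
1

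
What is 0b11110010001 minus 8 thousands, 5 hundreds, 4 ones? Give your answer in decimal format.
Convert 0b11110010001 (binary) → 1024 + 512 + 256 + 128 + 16 + 1 = 1937 (decimal)
Convert 8 thousands, 5 hundreds, 4 ones (place-value notation) → 8×1000 + 5×100 + 4 = 8504 (decimal)
Compute 1937 - 8504 = -6567
-6567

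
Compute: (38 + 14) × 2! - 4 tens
Convert 2! (factorial) → 2 (decimal)
Convert 4 tens (place-value notation) → 4×10 = 40 (decimal)
Expression in decimal: (38 + 14) × 2 - 40
Parentheses first: 38 + 14 = 52
Multiply: 52 × 2 = 104
Subtract: 104 - 40 = 64
64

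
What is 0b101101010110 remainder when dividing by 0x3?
Convert 0b101101010110 (binary) → 2048 + 512 + 256 + 64 + 16 + 4 + 2 = 2902 (decimal)
Convert 0x3 (hexadecimal) → 3 (decimal)
Compute 2902 mod 3 = 1
1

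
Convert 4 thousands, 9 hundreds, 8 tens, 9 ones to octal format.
Convert 4 thousands, 9 hundreds, 8 tens, 9 ones (place-value notation) → 4×1000 + 9×100 + 8×10 + 9 = 4989 (decimal)
Convert 4989 (decimal) → 4989 = 1×4096 + 1×512 + 5×64 + 7×8 + 5 → 0o11575 (octal)
0o11575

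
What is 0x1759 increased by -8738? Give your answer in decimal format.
Convert 0x1759 (hexadecimal) → 1×4096 + 7×256 + 5×16 + 9 = 5977 (decimal)
Compute 5977 + -8738 = -2761
-2761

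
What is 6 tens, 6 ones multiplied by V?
Convert 6 tens, 6 ones (place-value notation) → 6×10 + 6 = 66 (decimal)
Convert V (Roman numeral) → 5 (decimal)
Compute 66 × 5 = 330
330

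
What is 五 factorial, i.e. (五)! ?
Convert 五 (Chinese numeral) → 5 (decimal)
Compute 5! = 120
120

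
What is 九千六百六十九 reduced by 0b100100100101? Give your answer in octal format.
Convert 九千六百六十九 (Chinese numeral) → 9×1000 + 6×100 + 6×10 + 9 = 9669 (decimal)
Convert 0b100100100101 (binary) → 2048 + 256 + 32 + 4 + 1 = 2341 (decimal)
Compute 9669 - 2341 = 7328
Convert 7328 (decimal) → 7328 = 1×4096 + 6×512 + 2×64 + 4×8 → 0o16240 (octal)
0o16240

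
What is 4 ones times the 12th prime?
Convert 4 ones (place-value notation) → 4 (decimal)
Convert the 12th prime (prime index) → 37 (decimal)
Compute 4 × 37 = 148
148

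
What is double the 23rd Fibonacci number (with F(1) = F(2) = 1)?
The 23rd Fibonacci number (with F(1) = F(2) = 1) = 28657
Compute 28657 × 2 = 57314
57314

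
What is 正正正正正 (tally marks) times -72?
Convert 正正正正正 (tally marks) → 5 + 5 + 5 + 5 + 5 = 25 (decimal)
Compute 25 × -72 = -1800
-1800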